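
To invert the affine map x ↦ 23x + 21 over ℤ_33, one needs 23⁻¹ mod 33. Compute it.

23

gcd(33, 23) by repeated division:
33 = 1·23 + 10
23 = 2·10 + 3
10 = 3·3 + 1
3 = 3·1 + 0
gcd = 1, so the inverse exists. Back-substitute:
1 = 10 − 3·3
1 = −3·23 + 7·10
1 = 7·33 − 10·23
So 23·(-10) ≡ 1 (mod 33), and -10 ≡ 23 (mod 33).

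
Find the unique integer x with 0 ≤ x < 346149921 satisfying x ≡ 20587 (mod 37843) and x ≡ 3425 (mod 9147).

Write x = 20587 + 37843·k. Then 37843·k ≡ 3425 − 20587 ≡ 1132 (mod 9147).
Need 37843⁻¹ mod 9147. Extended Euclid on (9147, 1255):
9147 = 7×1255 + 362
1255 = 3×362 + 169
362 = 2×169 + 24
169 = 7×24 + 1
24 = 24×1 + 0
Back-substitute:
1 = 169 − 7·24
1 = −7·362 + 15·169
1 = 15·1255 − 52·362
1 = −52·9147 + 379·1255
37843⁻¹ ≡ 379 (mod 9147), so k ≡ 379·1132 ≡ 8266 (mod 9147).
x = 20587 + 37843·8266 = 312830825.

312830825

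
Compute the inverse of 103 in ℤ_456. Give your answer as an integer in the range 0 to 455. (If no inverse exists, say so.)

31

Run Euclid on (456, 103):
456 = 4*103 + 44
103 = 2*44 + 15
44 = 2*15 + 14
15 = 1*14 + 1
14 = 14*1 + 0
gcd = 1, so the inverse exists. Back-substitute:
1 = 15 − 14
1 = −44 + 3·15
1 = 3·103 − 7·44
1 = −7·456 + 31·103
So 103·31 ≡ 1 (mod 456).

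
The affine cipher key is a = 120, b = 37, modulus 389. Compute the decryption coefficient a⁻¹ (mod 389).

295

Apply the Euclidean algorithm to 389 and 120:
389 = 3*120 + 29
120 = 4*29 + 4
29 = 7*4 + 1
4 = 4*1 + 0
Since gcd(120, 389) = 1, back-substitute to write 1 as a combination:
1 = 29 − 7·4
1 = −7·120 + 29·29
1 = 29·389 − 94·120
So 120·(-94) ≡ 1 (mod 389), and -94 ≡ 295 (mod 389).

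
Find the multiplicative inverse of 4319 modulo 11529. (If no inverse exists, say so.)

no inverse exists

Compute gcd(4319, 11529):
11529 = 2×4319 + 2891
4319 = 1×2891 + 1428
2891 = 2×1428 + 35
1428 = 40×35 + 28
35 = 1×28 + 7
28 = 4×7 + 0
The gcd is 7, not 1, hence no inverse exists.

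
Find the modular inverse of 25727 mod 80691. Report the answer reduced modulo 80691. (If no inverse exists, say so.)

Euclidean algorithm on 80691, 25727:
80691 = 3·25727 + 3510
25727 = 7·3510 + 1157
3510 = 3·1157 + 39
1157 = 29·39 + 26
39 = 1·26 + 13
26 = 2·13 + 0
The gcd is 13, not 1, hence no inverse exists.

no inverse exists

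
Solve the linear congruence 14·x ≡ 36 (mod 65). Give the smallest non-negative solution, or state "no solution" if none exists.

First find gcd(14, 65):
65 = 4·14 + 9
14 = 1·9 + 5
9 = 1·5 + 4
5 = 1·4 + 1
4 = 4·1 + 0
gcd = 1, so a unique solution mod 65 exists.
Back-substitute for the Bézout coefficients:
1 = 5 − 4
1 = −9 + 2·5
1 = 2·14 − 3·9
1 = −3·65 + 14·14
So 14·(14) ≡ 1 (mod 65), giving 14⁻¹ ≡ 14.
x ≡ 14⁻¹·36 ≡ 14·36 ≡ 49 (mod 65).

49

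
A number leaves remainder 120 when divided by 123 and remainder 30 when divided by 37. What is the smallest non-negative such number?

Write x = 120 + 123·k. Then 123·k ≡ 30 − 120 ≡ 21 (mod 37).
Need 123⁻¹ mod 37. Extended Euclid on (37, 12):
37 = 3×12 + 1
12 = 12×1 + 0
Back-substitute:
1 = 37 − 3·12
123⁻¹ ≡ 34 (mod 37), so k ≡ 34·21 ≡ 11 (mod 37).
x = 120 + 123·11 = 1473.

1473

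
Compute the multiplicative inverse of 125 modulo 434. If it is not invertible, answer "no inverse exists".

125

Extended Euclidean algorithm:
434 = 3·125 + 59
125 = 2·59 + 7
59 = 8·7 + 3
7 = 2·3 + 1
3 = 3·1 + 0
The gcd is 1. Working backward:
1 = 7 − 2·3
1 = −2·59 + 17·7
1 = 17·125 − 36·59
1 = −36·434 + 125·125
So 125·125 ≡ 1 (mod 434).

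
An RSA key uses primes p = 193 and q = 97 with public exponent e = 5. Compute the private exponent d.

7373

φ(n) = (p−1)(q−1) = 192·96 = 18432.
Need d with 5·d ≡ 1 (mod 18432). Apply the extended Euclidean algorithm:
18432 = 3686×5 + 2
5 = 2×2 + 1
2 = 2×1 + 0
Back-substitute:
1 = 5 − 2·2
1 = −2·18432 + 7373·5
So 5·7373 ≡ 1 (mod 18432), hence d = 7373.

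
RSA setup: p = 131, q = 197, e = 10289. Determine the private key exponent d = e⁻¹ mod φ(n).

24009

φ(n) = (p−1)(q−1) = 130·196 = 25480.
Need d with 10289·d ≡ 1 (mod 25480). Apply the extended Euclidean algorithm:
25480 = 2·10289 + 4902
10289 = 2·4902 + 485
4902 = 10·485 + 52
485 = 9·52 + 17
52 = 3·17 + 1
17 = 17·1 + 0
Back-substitute:
1 = 52 − 3·17
1 = −3·485 + 28·52
1 = 28·4902 − 283·485
1 = −283·10289 + 594·4902
1 = 594·25480 − 1471·10289
So 10289·(-1471) ≡ 1 (mod 25480), hence d ≡ -1471 ≡ 24009 (mod 25480).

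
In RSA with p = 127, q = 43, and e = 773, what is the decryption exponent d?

φ(n) = (p−1)(q−1) = 126·42 = 5292.
Need d with 773·d ≡ 1 (mod 5292). Apply the extended Euclidean algorithm:
5292 = 6×773 + 654
773 = 1×654 + 119
654 = 5×119 + 59
119 = 2×59 + 1
59 = 59×1 + 0
Back-substitute:
1 = 119 − 2·59
1 = −2·654 + 11·119
1 = 11·773 − 13·654
1 = −13·5292 + 89·773
So 773·89 ≡ 1 (mod 5292), hence d = 89.

89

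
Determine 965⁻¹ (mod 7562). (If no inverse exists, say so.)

Run Euclid on (7562, 965):
7562 = 7*965 + 807
965 = 1*807 + 158
807 = 5*158 + 17
158 = 9*17 + 5
17 = 3*5 + 2
5 = 2*2 + 1
2 = 2*1 + 0
The gcd is 1. Working backward:
1 = 5 − 2·2
1 = −2·17 + 7·5
1 = 7·158 − 65·17
1 = −65·807 + 332·158
1 = 332·965 − 397·807
1 = −397·7562 + 3111·965
So 965·3111 ≡ 1 (mod 7562).

3111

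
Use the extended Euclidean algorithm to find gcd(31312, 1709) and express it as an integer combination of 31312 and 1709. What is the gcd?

Repeated division:
31312 = 18*1709 + 550
1709 = 3*550 + 59
550 = 9*59 + 19
59 = 3*19 + 2
19 = 9*2 + 1
2 = 2*1 + 0
gcd(31312, 1709) = 1.
Working backward:
1 = 19 − 9·2
1 = −9·59 + 28·19
1 = 28·550 − 261·59
1 = −261·1709 + 811·550
1 = 811·31312 − 14859·1709
So 1 = (811)·31312 + (-14859)·1709.

1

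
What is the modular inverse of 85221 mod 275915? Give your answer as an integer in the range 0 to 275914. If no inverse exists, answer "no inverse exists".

136091

Extended Euclidean algorithm:
275915 = 3·85221 + 20252
85221 = 4·20252 + 4213
20252 = 4·4213 + 3400
4213 = 1·3400 + 813
3400 = 4·813 + 148
813 = 5·148 + 73
148 = 2·73 + 2
73 = 36·2 + 1
2 = 2·1 + 0
The gcd is 1. Working backward:
1 = 73 − 36·2
1 = −36·148 + 73·73
1 = 73·813 − 401·148
1 = −401·3400 + 1677·813
1 = 1677·4213 − 2078·3400
1 = −2078·20252 + 9989·4213
1 = 9989·85221 − 42034·20252
1 = −42034·275915 + 136091·85221
So 85221·136091 ≡ 1 (mod 275915).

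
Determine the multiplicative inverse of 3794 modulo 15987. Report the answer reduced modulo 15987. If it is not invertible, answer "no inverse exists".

Apply the Euclidean algorithm to 15987 and 3794:
15987 = 4×3794 + 811
3794 = 4×811 + 550
811 = 1×550 + 261
550 = 2×261 + 28
261 = 9×28 + 9
28 = 3×9 + 1
9 = 9×1 + 0
gcd = 1, so the inverse exists. Back-substitute:
1 = 28 − 3·9
1 = −3·261 + 28·28
1 = 28·550 − 59·261
1 = −59·811 + 87·550
1 = 87·3794 − 407·811
1 = −407·15987 + 1715·3794
So 3794·1715 ≡ 1 (mod 15987).

1715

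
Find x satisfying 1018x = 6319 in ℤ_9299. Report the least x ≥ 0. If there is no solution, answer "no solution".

First find gcd(1018, 9299):
9299 = 9×1018 + 137
1018 = 7×137 + 59
137 = 2×59 + 19
59 = 3×19 + 2
19 = 9×2 + 1
2 = 2×1 + 0
gcd = 1, so a unique solution mod 9299 exists.
Back-substitute for the Bézout coefficients:
1 = 19 − 9·2
1 = −9·59 + 28·19
1 = 28·137 − 65·59
1 = −65·1018 + 483·137
1 = 483·9299 − 4412·1018
So 1018·(-4412) ≡ 1 (mod 9299), giving 1018⁻¹ ≡ 4887.
x ≡ 1018⁻¹·6319 ≡ 4887·6319 ≡ 8273 (mod 9299).

8273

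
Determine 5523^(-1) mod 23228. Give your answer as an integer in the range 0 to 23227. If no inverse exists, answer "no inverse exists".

2515

Apply the Euclidean algorithm to 23228 and 5523:
23228 = 4·5523 + 1136
5523 = 4·1136 + 979
1136 = 1·979 + 157
979 = 6·157 + 37
157 = 4·37 + 9
37 = 4·9 + 1
9 = 9·1 + 0
gcd = 1, so the inverse exists. Back-substitute:
1 = 37 − 4·9
1 = −4·157 + 17·37
1 = 17·979 − 106·157
1 = −106·1136 + 123·979
1 = 123·5523 − 598·1136
1 = −598·23228 + 2515·5523
So 5523·2515 ≡ 1 (mod 23228).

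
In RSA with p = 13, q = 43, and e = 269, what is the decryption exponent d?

341

φ(n) = (p−1)(q−1) = 12·42 = 504.
Need d with 269·d ≡ 1 (mod 504). Apply the extended Euclidean algorithm:
504 = 1×269 + 235
269 = 1×235 + 34
235 = 6×34 + 31
34 = 1×31 + 3
31 = 10×3 + 1
3 = 3×1 + 0
Back-substitute:
1 = 31 − 10·3
1 = −10·34 + 11·31
1 = 11·235 − 76·34
1 = −76·269 + 87·235
1 = 87·504 − 163·269
So 269·(-163) ≡ 1 (mod 504), hence d ≡ -163 ≡ 341 (mod 504).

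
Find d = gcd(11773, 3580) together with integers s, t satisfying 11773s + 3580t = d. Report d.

1

Apply Euclid's algorithm to 11773 and 3580:
11773 = 3×3580 + 1033
3580 = 3×1033 + 481
1033 = 2×481 + 71
481 = 6×71 + 55
71 = 1×55 + 16
55 = 3×16 + 7
16 = 2×7 + 2
7 = 3×2 + 1
2 = 2×1 + 0
gcd(11773, 3580) = 1.
Working backward:
1 = 7 − 3·2
1 = −3·16 + 7·7
1 = 7·55 − 24·16
1 = −24·71 + 31·55
1 = 31·481 − 210·71
1 = −210·1033 + 451·481
1 = 451·3580 − 1563·1033
1 = −1563·11773 + 5140·3580
So 1 = (-1563)·11773 + (5140)·3580.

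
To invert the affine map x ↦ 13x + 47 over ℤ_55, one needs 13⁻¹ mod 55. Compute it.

17

Run Euclid on (55, 13):
55 = 4*13 + 3
13 = 4*3 + 1
3 = 3*1 + 0
The gcd is 1. Working backward:
1 = 13 − 4·3
1 = −4·55 + 17·13
So 13·17 ≡ 1 (mod 55).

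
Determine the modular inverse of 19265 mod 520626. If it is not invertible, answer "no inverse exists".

237653

Apply the Euclidean algorithm to 520626 and 19265:
520626 = 27*19265 + 471
19265 = 40*471 + 425
471 = 1*425 + 46
425 = 9*46 + 11
46 = 4*11 + 2
11 = 5*2 + 1
2 = 2*1 + 0
gcd = 1, so the inverse exists. Back-substitute:
1 = 11 − 5·2
1 = −5·46 + 21·11
1 = 21·425 − 194·46
1 = −194·471 + 215·425
1 = 215·19265 − 8794·471
1 = −8794·520626 + 237653·19265
So 19265·237653 ≡ 1 (mod 520626).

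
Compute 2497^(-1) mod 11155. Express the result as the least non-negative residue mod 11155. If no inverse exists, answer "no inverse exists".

Extended Euclidean algorithm:
11155 = 4·2497 + 1167
2497 = 2·1167 + 163
1167 = 7·163 + 26
163 = 6·26 + 7
26 = 3·7 + 5
7 = 1·5 + 2
5 = 2·2 + 1
2 = 2·1 + 0
gcd = 1, so the inverse exists. Back-substitute:
1 = 5 − 2·2
1 = −2·7 + 3·5
1 = 3·26 − 11·7
1 = −11·163 + 69·26
1 = 69·1167 − 494·163
1 = −494·2497 + 1057·1167
1 = 1057·11155 − 4722·2497
So 2497·(-4722) ≡ 1 (mod 11155), and -4722 ≡ 6433 (mod 11155).

6433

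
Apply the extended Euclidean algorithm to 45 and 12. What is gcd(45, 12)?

Euclidean algorithm:
45 = 3*12 + 9
12 = 1*9 + 3
9 = 3*3 + 0
gcd(45, 12) = 3.
Back-substituting:
3 = 12 − 9
3 = −45 + 4·12
So 3 = (-1)·45 + (4)·12.

3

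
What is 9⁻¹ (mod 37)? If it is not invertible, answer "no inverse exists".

33

Apply the Euclidean algorithm to 37 and 9:
37 = 4*9 + 1
9 = 9*1 + 0
Since gcd(9, 37) = 1, back-substitute to write 1 as a combination:
1 = 37 − 4·9
Hence 9⁻¹ ≡ -4 ≡ 33 (mod 37).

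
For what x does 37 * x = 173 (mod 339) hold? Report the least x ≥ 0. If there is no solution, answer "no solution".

23

First find gcd(37, 339):
339 = 9×37 + 6
37 = 6×6 + 1
6 = 6×1 + 0
gcd = 1, so a unique solution mod 339 exists.
Back-substitute for the Bézout coefficients:
1 = 37 − 6·6
1 = −6·339 + 55·37
So 37·(55) ≡ 1 (mod 339), giving 37⁻¹ ≡ 55.
x ≡ 37⁻¹·173 ≡ 55·173 ≡ 23 (mod 339).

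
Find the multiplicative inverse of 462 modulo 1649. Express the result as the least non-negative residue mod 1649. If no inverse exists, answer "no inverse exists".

gcd(1649, 462) by repeated division:
1649 = 3*462 + 263
462 = 1*263 + 199
263 = 1*199 + 64
199 = 3*64 + 7
64 = 9*7 + 1
7 = 7*1 + 0
The gcd is 1. Working backward:
1 = 64 − 9·7
1 = −9·199 + 28·64
1 = 28·263 − 37·199
1 = −37·462 + 65·263
1 = 65·1649 − 232·462
Hence 462⁻¹ ≡ -232 ≡ 1417 (mod 1649).

1417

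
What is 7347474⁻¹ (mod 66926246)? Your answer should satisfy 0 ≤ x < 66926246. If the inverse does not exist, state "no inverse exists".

Euclidean algorithm on 66926246, 7347474:
66926246 = 9×7347474 + 798980
7347474 = 9×798980 + 156654
798980 = 5×156654 + 15710
156654 = 9×15710 + 15264
15710 = 1×15264 + 446
15264 = 34×446 + 100
446 = 4×100 + 46
100 = 2×46 + 8
46 = 5×8 + 6
8 = 1×6 + 2
6 = 3×2 + 0
Since gcd = 2 > 1, 7347474 is not a unit mod 66926246.

no inverse exists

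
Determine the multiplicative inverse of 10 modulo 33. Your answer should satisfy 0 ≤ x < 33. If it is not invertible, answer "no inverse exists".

10

Apply the Euclidean algorithm to 33 and 10:
33 = 3×10 + 3
10 = 3×3 + 1
3 = 3×1 + 0
Since gcd(10, 33) = 1, back-substitute to write 1 as a combination:
1 = 10 − 3·3
1 = −3·33 + 10·10
So 10·10 ≡ 1 (mod 33).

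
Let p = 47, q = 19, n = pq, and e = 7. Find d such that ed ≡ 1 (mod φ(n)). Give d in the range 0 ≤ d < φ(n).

355

φ(n) = (p−1)(q−1) = 46·18 = 828.
Need d with 7·d ≡ 1 (mod 828). Apply the extended Euclidean algorithm:
828 = 118·7 + 2
7 = 3·2 + 1
2 = 2·1 + 0
Back-substitute:
1 = 7 − 3·2
1 = −3·828 + 355·7
So 7·355 ≡ 1 (mod 828), hence d = 355.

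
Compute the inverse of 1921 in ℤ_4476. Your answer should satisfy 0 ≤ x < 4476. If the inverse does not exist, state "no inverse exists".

1885

gcd(4476, 1921) by repeated division:
4476 = 2*1921 + 634
1921 = 3*634 + 19
634 = 33*19 + 7
19 = 2*7 + 5
7 = 1*5 + 2
5 = 2*2 + 1
2 = 2*1 + 0
gcd = 1, so the inverse exists. Back-substitute:
1 = 5 − 2·2
1 = −2·7 + 3·5
1 = 3·19 − 8·7
1 = −8·634 + 267·19
1 = 267·1921 − 809·634
1 = −809·4476 + 1885·1921
So 1921·1885 ≡ 1 (mod 4476).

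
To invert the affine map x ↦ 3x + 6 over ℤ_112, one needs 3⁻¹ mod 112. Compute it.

75

Run Euclid on (112, 3):
112 = 37*3 + 1
3 = 3*1 + 0
Since gcd(3, 112) = 1, back-substitute to write 1 as a combination:
1 = 112 − 37·3
So 3·(-37) ≡ 1 (mod 112), and -37 ≡ 75 (mod 112).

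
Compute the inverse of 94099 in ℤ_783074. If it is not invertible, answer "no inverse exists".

753465

Apply the Euclidean algorithm to 783074 and 94099:
783074 = 8*94099 + 30282
94099 = 3*30282 + 3253
30282 = 9*3253 + 1005
3253 = 3*1005 + 238
1005 = 4*238 + 53
238 = 4*53 + 26
53 = 2*26 + 1
26 = 26*1 + 0
Since gcd(94099, 783074) = 1, back-substitute to write 1 as a combination:
1 = 53 − 2·26
1 = −2·238 + 9·53
1 = 9·1005 − 38·238
1 = −38·3253 + 123·1005
1 = 123·30282 − 1145·3253
1 = −1145·94099 + 3558·30282
1 = 3558·783074 − 29609·94099
So 94099·(-29609) ≡ 1 (mod 783074), and -29609 ≡ 753465 (mod 783074).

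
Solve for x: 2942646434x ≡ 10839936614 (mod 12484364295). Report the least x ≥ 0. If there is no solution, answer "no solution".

First find gcd(2942646434, 12484364295):
12484364295 = 4*2942646434 + 713778559
2942646434 = 4*713778559 + 87532198
713778559 = 8*87532198 + 13520975
87532198 = 6*13520975 + 6406348
13520975 = 2*6406348 + 708279
6406348 = 9*708279 + 31837
708279 = 22*31837 + 7865
31837 = 4*7865 + 377
7865 = 20*377 + 325
377 = 1*325 + 52
325 = 6*52 + 13
52 = 4*13 + 0
gcd = 13 and 13 | 10839936614, so solutions exist. Divide through by 13: 226357418x ≡ 833841278 (mod 960335715).
Now find 226357418⁻¹ mod 960335715:
960335715 = 4×226357418 + 54906043
226357418 = 4×54906043 + 6733246
54906043 = 8×6733246 + 1040075
6733246 = 6×1040075 + 492796
1040075 = 2×492796 + 54483
492796 = 9×54483 + 2449
54483 = 22×2449 + 605
2449 = 4×605 + 29
605 = 20×29 + 25
29 = 1×25 + 4
25 = 6×4 + 1
4 = 4×1 + 0
Back-substitute:
1 = 25 − 6·4
1 = −6·29 + 7·25
1 = 7·605 − 146·29
1 = −146·2449 + 591·605
1 = 591·54483 − 13148·2449
1 = −13148·492796 + 118923·54483
1 = 118923·1040075 − 250994·492796
1 = −250994·6733246 + 1624887·1040075
1 = 1624887·54906043 − 13250090·6733246
1 = −13250090·226357418 + 54625247·54906043
1 = 54625247·960335715 − 231751078·226357418
So 226357418·(-231751078) ≡ 1 (mod 960335715), i.e. 226357418⁻¹ ≡ 728584637.
Then x ≡ 728584637·833841278 ≡ 654963076 (mod 960335715); the smallest non-negative solution is x = 654963076.

654963076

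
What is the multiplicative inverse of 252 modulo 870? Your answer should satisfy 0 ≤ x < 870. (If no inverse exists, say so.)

Compute gcd(252, 870):
870 = 3×252 + 114
252 = 2×114 + 24
114 = 4×24 + 18
24 = 1×18 + 6
18 = 3×6 + 0
Since gcd = 6 > 1, 252 is not a unit mod 870.

no inverse exists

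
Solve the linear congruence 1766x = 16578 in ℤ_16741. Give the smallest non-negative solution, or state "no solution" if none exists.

First find gcd(1766, 16741):
16741 = 9×1766 + 847
1766 = 2×847 + 72
847 = 11×72 + 55
72 = 1×55 + 17
55 = 3×17 + 4
17 = 4×4 + 1
4 = 4×1 + 0
gcd = 1, so a unique solution mod 16741 exists.
Back-substitute for the Bézout coefficients:
1 = 17 − 4·4
1 = −4·55 + 13·17
1 = 13·72 − 17·55
1 = −17·847 + 200·72
1 = 200·1766 − 417·847
1 = −417·16741 + 3953·1766
So 1766·(3953) ≡ 1 (mod 16741), giving 1766⁻¹ ≡ 3953.
x ≡ 1766⁻¹·16578 ≡ 3953·16578 ≡ 8560 (mod 16741).

8560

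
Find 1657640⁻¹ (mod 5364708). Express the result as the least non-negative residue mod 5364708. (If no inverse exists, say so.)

Euclidean algorithm on 5364708, 1657640:
5364708 = 3*1657640 + 391788
1657640 = 4*391788 + 90488
391788 = 4*90488 + 29836
90488 = 3*29836 + 980
29836 = 30*980 + 436
980 = 2*436 + 108
436 = 4*108 + 4
108 = 27*4 + 0
gcd(1657640, 5364708) = 4 ≠ 1, so 1657640 has no multiplicative inverse modulo 5364708.

no inverse exists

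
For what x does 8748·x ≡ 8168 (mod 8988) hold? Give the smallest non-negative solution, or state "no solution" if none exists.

gcd(8748, 8988):
8988 = 1*8748 + 240
8748 = 36*240 + 108
240 = 2*108 + 24
108 = 4*24 + 12
24 = 2*12 + 0
gcd = 12, but 12 ∤ 8168, so the congruence has no solution.

no solution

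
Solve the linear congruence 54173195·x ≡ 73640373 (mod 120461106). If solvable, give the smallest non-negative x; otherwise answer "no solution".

33727293

First find gcd(54173195, 120461106):
120461106 = 2*54173195 + 12114716
54173195 = 4*12114716 + 5714331
12114716 = 2*5714331 + 686054
5714331 = 8*686054 + 225899
686054 = 3*225899 + 8357
225899 = 27*8357 + 260
8357 = 32*260 + 37
260 = 7*37 + 1
37 = 37*1 + 0
gcd = 1, so a unique solution mod 120461106 exists.
Back-substitute for the Bézout coefficients:
1 = 260 − 7·37
1 = −7·8357 + 225·260
1 = 225·225899 − 6082·8357
1 = −6082·686054 + 18471·225899
1 = 18471·5714331 − 153850·686054
1 = −153850·12114716 + 326171·5714331
1 = 326171·54173195 − 1458534·12114716
1 = −1458534·120461106 + 3243239·54173195
So 54173195·(3243239) ≡ 1 (mod 120461106), giving 54173195⁻¹ ≡ 3243239.
x ≡ 54173195⁻¹·73640373 ≡ 3243239·73640373 ≡ 33727293 (mod 120461106).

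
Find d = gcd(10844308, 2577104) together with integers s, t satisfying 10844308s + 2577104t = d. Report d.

Euclidean algorithm:
10844308 = 4·2577104 + 535892
2577104 = 4·535892 + 433536
535892 = 1·433536 + 102356
433536 = 4·102356 + 24112
102356 = 4·24112 + 5908
24112 = 4·5908 + 480
5908 = 12·480 + 148
480 = 3·148 + 36
148 = 4·36 + 4
36 = 9·4 + 0
gcd(10844308, 2577104) = 4.
Back-substituting:
4 = 148 − 4·36
4 = −4·480 + 13·148
4 = 13·5908 − 160·480
4 = −160·24112 + 653·5908
4 = 653·102356 − 2772·24112
4 = −2772·433536 + 11741·102356
4 = 11741·535892 − 14513·433536
4 = −14513·2577104 + 69793·535892
4 = 69793·10844308 − 293685·2577104
So 4 = (69793)·10844308 + (-293685)·2577104.

4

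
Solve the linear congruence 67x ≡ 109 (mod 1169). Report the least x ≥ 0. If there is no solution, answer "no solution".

211

First find gcd(67, 1169):
1169 = 17·67 + 30
67 = 2·30 + 7
30 = 4·7 + 2
7 = 3·2 + 1
2 = 2·1 + 0
gcd = 1, so a unique solution mod 1169 exists.
Back-substitute for the Bézout coefficients:
1 = 7 − 3·2
1 = −3·30 + 13·7
1 = 13·67 − 29·30
1 = −29·1169 + 506·67
So 67·(506) ≡ 1 (mod 1169), giving 67⁻¹ ≡ 506.
x ≡ 67⁻¹·109 ≡ 506·109 ≡ 211 (mod 1169).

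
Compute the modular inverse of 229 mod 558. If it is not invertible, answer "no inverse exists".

385

Extended Euclidean algorithm:
558 = 2*229 + 100
229 = 2*100 + 29
100 = 3*29 + 13
29 = 2*13 + 3
13 = 4*3 + 1
3 = 3*1 + 0
gcd = 1, so the inverse exists. Back-substitute:
1 = 13 − 4·3
1 = −4·29 + 9·13
1 = 9·100 − 31·29
1 = −31·229 + 71·100
1 = 71·558 − 173·229
Thus 229·(-173) ≡ 1 (mod 558); reducing, -173 mod 558 = 385.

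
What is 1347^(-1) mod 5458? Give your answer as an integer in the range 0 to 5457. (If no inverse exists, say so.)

gcd(5458, 1347) by repeated division:
5458 = 4×1347 + 70
1347 = 19×70 + 17
70 = 4×17 + 2
17 = 8×2 + 1
2 = 2×1 + 0
Since gcd(1347, 5458) = 1, back-substitute to write 1 as a combination:
1 = 17 − 8·2
1 = −8·70 + 33·17
1 = 33·1347 − 635·70
1 = −635·5458 + 2573·1347
So 1347·2573 ≡ 1 (mod 5458).

2573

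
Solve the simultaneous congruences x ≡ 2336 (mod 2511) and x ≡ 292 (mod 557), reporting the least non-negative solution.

1348232

Write x = 2336 + 2511·k. Then 2511·k ≡ 292 − 2336 ≡ 184 (mod 557).
Need 2511⁻¹ mod 557. Extended Euclid on (557, 283):
557 = 1×283 + 274
283 = 1×274 + 9
274 = 30×9 + 4
9 = 2×4 + 1
4 = 4×1 + 0
Back-substitute:
1 = 9 − 2·4
1 = −2·274 + 61·9
1 = 61·283 − 63·274
1 = −63·557 + 124·283
2511⁻¹ ≡ 124 (mod 557), so k ≡ 124·184 ≡ 536 (mod 557).
x = 2336 + 2511·536 = 1348232.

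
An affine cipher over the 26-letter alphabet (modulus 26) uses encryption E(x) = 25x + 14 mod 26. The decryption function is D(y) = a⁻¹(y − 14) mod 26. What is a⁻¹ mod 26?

Extended Euclidean algorithm:
26 = 1×25 + 1
25 = 25×1 + 0
Since gcd(25, 26) = 1, back-substitute to write 1 as a combination:
1 = 26 − 25
So 25·(-1) ≡ 1 (mod 26), and -1 ≡ 25 (mod 26).

25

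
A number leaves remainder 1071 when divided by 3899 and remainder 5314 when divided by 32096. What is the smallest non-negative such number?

Write x = 1071 + 3899·k. Then 3899·k ≡ 5314 − 1071 ≡ 4243 (mod 32096).
Need 3899⁻¹ mod 32096. Extended Euclid on (32096, 3899):
32096 = 8*3899 + 904
3899 = 4*904 + 283
904 = 3*283 + 55
283 = 5*55 + 8
55 = 6*8 + 7
8 = 1*7 + 1
7 = 7*1 + 0
Back-substitute:
1 = 8 − 7
1 = −55 + 7·8
1 = 7·283 − 36·55
1 = −36·904 + 115·283
1 = 115·3899 − 496·904
1 = −496·32096 + 4083·3899
3899⁻¹ ≡ 4083 (mod 32096), so k ≡ 4083·4243 ≡ 24425 (mod 32096).
x = 1071 + 3899·24425 = 95234146.

95234146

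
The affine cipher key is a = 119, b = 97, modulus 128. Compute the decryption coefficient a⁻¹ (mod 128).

71

Run Euclid on (128, 119):
128 = 1×119 + 9
119 = 13×9 + 2
9 = 4×2 + 1
2 = 2×1 + 0
gcd = 1, so the inverse exists. Back-substitute:
1 = 9 − 4·2
1 = −4·119 + 53·9
1 = 53·128 − 57·119
So 119·(-57) ≡ 1 (mod 128), and -57 ≡ 71 (mod 128).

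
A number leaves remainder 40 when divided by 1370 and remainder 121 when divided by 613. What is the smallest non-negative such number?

578180

Write x = 40 + 1370·k. Then 1370·k ≡ 121 − 40 ≡ 81 (mod 613).
Need 1370⁻¹ mod 613. Extended Euclid on (613, 144):
613 = 4·144 + 37
144 = 3·37 + 33
37 = 1·33 + 4
33 = 8·4 + 1
4 = 4·1 + 0
Back-substitute:
1 = 33 − 8·4
1 = −8·37 + 9·33
1 = 9·144 − 35·37
1 = −35·613 + 149·144
1370⁻¹ ≡ 149 (mod 613), so k ≡ 149·81 ≡ 422 (mod 613).
x = 40 + 1370·422 = 578180.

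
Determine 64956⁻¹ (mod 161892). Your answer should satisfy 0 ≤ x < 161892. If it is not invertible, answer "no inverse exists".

Compute gcd(64956, 161892):
161892 = 2×64956 + 31980
64956 = 2×31980 + 996
31980 = 32×996 + 108
996 = 9×108 + 24
108 = 4×24 + 12
24 = 2×12 + 0
The gcd is 12, not 1, hence no inverse exists.

no inverse exists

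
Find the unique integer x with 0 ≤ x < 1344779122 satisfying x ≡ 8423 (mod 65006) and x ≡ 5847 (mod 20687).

165708717

Write x = 8423 + 65006·k. Then 65006·k ≡ 5847 − 8423 ≡ 18111 (mod 20687).
Need 65006⁻¹ mod 20687. Extended Euclid on (20687, 2945):
20687 = 7·2945 + 72
2945 = 40·72 + 65
72 = 1·65 + 7
65 = 9·7 + 2
7 = 3·2 + 1
2 = 2·1 + 0
Back-substitute:
1 = 7 − 3·2
1 = −3·65 + 28·7
1 = 28·72 − 31·65
1 = −31·2945 + 1268·72
1 = 1268·20687 − 8907·2945
65006⁻¹ ≡ 11780 (mod 20687), so k ≡ 11780·18111 ≡ 2549 (mod 20687).
x = 8423 + 65006·2549 = 165708717.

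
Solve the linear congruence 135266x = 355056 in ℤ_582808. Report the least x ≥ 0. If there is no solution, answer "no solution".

31128

First find gcd(135266, 582808):
582808 = 4*135266 + 41744
135266 = 3*41744 + 10034
41744 = 4*10034 + 1608
10034 = 6*1608 + 386
1608 = 4*386 + 64
386 = 6*64 + 2
64 = 32*2 + 0
gcd = 2 and 2 | 355056, so solutions exist. Divide through by 2: 67633x ≡ 177528 (mod 291404).
Now find 67633⁻¹ mod 291404:
291404 = 4×67633 + 20872
67633 = 3×20872 + 5017
20872 = 4×5017 + 804
5017 = 6×804 + 193
804 = 4×193 + 32
193 = 6×32 + 1
32 = 32×1 + 0
Back-substitute:
1 = 193 − 6·32
1 = −6·804 + 25·193
1 = 25·5017 − 156·804
1 = −156·20872 + 649·5017
1 = 649·67633 − 2103·20872
1 = −2103·291404 + 9061·67633
So 67633⁻¹ ≡ 9061 (mod 291404).
Then x ≡ 9061·177528 ≡ 31128 (mod 291404); the smallest non-negative solution is x = 31128.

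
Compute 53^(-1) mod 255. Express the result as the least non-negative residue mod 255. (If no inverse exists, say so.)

77

Run Euclid on (255, 53):
255 = 4*53 + 43
53 = 1*43 + 10
43 = 4*10 + 3
10 = 3*3 + 1
3 = 3*1 + 0
The gcd is 1. Working backward:
1 = 10 − 3·3
1 = −3·43 + 13·10
1 = 13·53 − 16·43
1 = −16·255 + 77·53
So 53·77 ≡ 1 (mod 255).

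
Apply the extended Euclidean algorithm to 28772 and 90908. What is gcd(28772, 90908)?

Apply Euclid's algorithm to 90908 and 28772:
90908 = 3×28772 + 4592
28772 = 6×4592 + 1220
4592 = 3×1220 + 932
1220 = 1×932 + 288
932 = 3×288 + 68
288 = 4×68 + 16
68 = 4×16 + 4
16 = 4×4 + 0
gcd(28772, 90908) = 4.
Express as a combination:
4 = 68 − 4·16
4 = −4·288 + 17·68
4 = 17·932 − 55·288
4 = −55·1220 + 72·932
4 = 72·4592 − 271·1220
4 = −271·28772 + 1698·4592
4 = 1698·90908 − 5365·28772
So 4 = (1698)·90908 + (-5365)·28772.

4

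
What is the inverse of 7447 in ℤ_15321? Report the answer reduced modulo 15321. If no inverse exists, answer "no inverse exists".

10513

gcd(15321, 7447) by repeated division:
15321 = 2×7447 + 427
7447 = 17×427 + 188
427 = 2×188 + 51
188 = 3×51 + 35
51 = 1×35 + 16
35 = 2×16 + 3
16 = 5×3 + 1
3 = 3×1 + 0
The gcd is 1. Working backward:
1 = 16 − 5·3
1 = −5·35 + 11·16
1 = 11·51 − 16·35
1 = −16·188 + 59·51
1 = 59·427 − 134·188
1 = −134·7447 + 2337·427
1 = 2337·15321 − 4808·7447
Hence 7447⁻¹ ≡ -4808 ≡ 10513 (mod 15321).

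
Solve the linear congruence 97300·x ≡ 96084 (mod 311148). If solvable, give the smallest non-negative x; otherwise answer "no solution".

72486

First find gcd(97300, 311148):
311148 = 3*97300 + 19248
97300 = 5*19248 + 1060
19248 = 18*1060 + 168
1060 = 6*168 + 52
168 = 3*52 + 12
52 = 4*12 + 4
12 = 3*4 + 0
gcd = 4 and 4 | 96084, so solutions exist. Divide through by 4: 24325x ≡ 24021 (mod 77787).
Now find 24325⁻¹ mod 77787:
77787 = 3·24325 + 4812
24325 = 5·4812 + 265
4812 = 18·265 + 42
265 = 6·42 + 13
42 = 3·13 + 3
13 = 4·3 + 1
3 = 3·1 + 0
Back-substitute:
1 = 13 − 4·3
1 = −4·42 + 13·13
1 = 13·265 − 82·42
1 = −82·4812 + 1489·265
1 = 1489·24325 − 7527·4812
1 = −7527·77787 + 24070·24325
So 24325⁻¹ ≡ 24070 (mod 77787).
Then x ≡ 24070·24021 ≡ 72486 (mod 77787); the smallest non-negative solution is x = 72486.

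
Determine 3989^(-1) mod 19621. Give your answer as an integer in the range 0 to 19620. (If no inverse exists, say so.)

Extended Euclidean algorithm:
19621 = 4*3989 + 3665
3989 = 1*3665 + 324
3665 = 11*324 + 101
324 = 3*101 + 21
101 = 4*21 + 17
21 = 1*17 + 4
17 = 4*4 + 1
4 = 4*1 + 0
The gcd is 1. Working backward:
1 = 17 − 4·4
1 = −4·21 + 5·17
1 = 5·101 − 24·21
1 = −24·324 + 77·101
1 = 77·3665 − 871·324
1 = −871·3989 + 948·3665
1 = 948·19621 − 4663·3989
So 3989·(-4663) ≡ 1 (mod 19621), and -4663 ≡ 14958 (mod 19621).

14958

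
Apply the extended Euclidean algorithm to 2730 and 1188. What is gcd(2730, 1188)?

Repeated division:
2730 = 2×1188 + 354
1188 = 3×354 + 126
354 = 2×126 + 102
126 = 1×102 + 24
102 = 4×24 + 6
24 = 4×6 + 0
gcd(2730, 1188) = 6.
Back-substituting:
6 = 102 − 4·24
6 = −4·126 + 5·102
6 = 5·354 − 14·126
6 = −14·1188 + 47·354
6 = 47·2730 − 108·1188
So 6 = (47)·2730 + (-108)·1188.

6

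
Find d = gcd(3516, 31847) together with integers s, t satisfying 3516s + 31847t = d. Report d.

1

Euclidean algorithm:
31847 = 9×3516 + 203
3516 = 17×203 + 65
203 = 3×65 + 8
65 = 8×8 + 1
8 = 8×1 + 0
gcd(3516, 31847) = 1.
Working backward:
1 = 65 − 8·8
1 = −8·203 + 25·65
1 = 25·3516 − 433·203
1 = −433·31847 + 3922·3516
So 1 = (-433)·31847 + (3922)·3516.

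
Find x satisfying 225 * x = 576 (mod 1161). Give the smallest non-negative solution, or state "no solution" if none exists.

First find gcd(225, 1161):
1161 = 5*225 + 36
225 = 6*36 + 9
36 = 4*9 + 0
gcd = 9 and 9 | 576, so solutions exist. Divide through by 9: 25x ≡ 64 (mod 129).
Now find 25⁻¹ mod 129:
129 = 5*25 + 4
25 = 6*4 + 1
4 = 4*1 + 0
Back-substitute:
1 = 25 − 6·4
1 = −6·129 + 31·25
So 25⁻¹ ≡ 31 (mod 129).
Then x ≡ 31·64 ≡ 49 (mod 129); the smallest non-negative solution is x = 49.

49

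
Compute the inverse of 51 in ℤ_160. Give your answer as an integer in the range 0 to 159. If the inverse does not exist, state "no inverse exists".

91

Run Euclid on (160, 51):
160 = 3·51 + 7
51 = 7·7 + 2
7 = 3·2 + 1
2 = 2·1 + 0
gcd = 1, so the inverse exists. Back-substitute:
1 = 7 − 3·2
1 = −3·51 + 22·7
1 = 22·160 − 69·51
Hence 51⁻¹ ≡ -69 ≡ 91 (mod 160).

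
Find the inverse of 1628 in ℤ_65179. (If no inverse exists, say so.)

29827

Apply the Euclidean algorithm to 65179 and 1628:
65179 = 40×1628 + 59
1628 = 27×59 + 35
59 = 1×35 + 24
35 = 1×24 + 11
24 = 2×11 + 2
11 = 5×2 + 1
2 = 2×1 + 0
Since gcd(1628, 65179) = 1, back-substitute to write 1 as a combination:
1 = 11 − 5·2
1 = −5·24 + 11·11
1 = 11·35 − 16·24
1 = −16·59 + 27·35
1 = 27·1628 − 745·59
1 = −745·65179 + 29827·1628
So 1628·29827 ≡ 1 (mod 65179).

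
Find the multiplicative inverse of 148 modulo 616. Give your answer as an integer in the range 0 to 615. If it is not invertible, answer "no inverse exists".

Euclidean algorithm on 616, 148:
616 = 4*148 + 24
148 = 6*24 + 4
24 = 6*4 + 0
gcd(148, 616) = 4 ≠ 1, so 148 has no multiplicative inverse modulo 616.

no inverse exists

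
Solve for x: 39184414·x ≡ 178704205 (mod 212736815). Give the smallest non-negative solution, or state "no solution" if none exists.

153018045

First find gcd(39184414, 212736815):
212736815 = 5*39184414 + 16814745
39184414 = 2*16814745 + 5554924
16814745 = 3*5554924 + 149973
5554924 = 37*149973 + 5923
149973 = 25*5923 + 1898
5923 = 3*1898 + 229
1898 = 8*229 + 66
229 = 3*66 + 31
66 = 2*31 + 4
31 = 7*4 + 3
4 = 1*3 + 1
3 = 3*1 + 0
gcd = 1, so a unique solution mod 212736815 exists.
Back-substitute for the Bézout coefficients:
1 = 4 − 3
1 = −31 + 8·4
1 = 8·66 − 17·31
1 = −17·229 + 59·66
1 = 59·1898 − 489·229
1 = −489·5923 + 1526·1898
1 = 1526·149973 − 38639·5923
1 = −38639·5554924 + 1431169·149973
1 = 1431169·16814745 − 4332146·5554924
1 = −4332146·39184414 + 10095461·16814745
1 = 10095461·212736815 − 54809451·39184414
So 39184414·(-54809451) ≡ 1 (mod 212736815), giving 39184414⁻¹ ≡ 157927364.
x ≡ 39184414⁻¹·178704205 ≡ 157927364·178704205 ≡ 153018045 (mod 212736815).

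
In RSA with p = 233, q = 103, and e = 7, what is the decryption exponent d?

φ(n) = (p−1)(q−1) = 232·102 = 23664.
Need d with 7·d ≡ 1 (mod 23664). Apply the extended Euclidean algorithm:
23664 = 3380*7 + 4
7 = 1*4 + 3
4 = 1*3 + 1
3 = 3*1 + 0
Back-substitute:
1 = 4 − 3
1 = −7 + 2·4
1 = 2·23664 − 6761·7
So 7·(-6761) ≡ 1 (mod 23664), hence d ≡ -6761 ≡ 16903 (mod 23664).

16903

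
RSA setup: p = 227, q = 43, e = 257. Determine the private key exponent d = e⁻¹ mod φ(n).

4469

φ(n) = (p−1)(q−1) = 226·42 = 9492.
Need d with 257·d ≡ 1 (mod 9492). Apply the extended Euclidean algorithm:
9492 = 36·257 + 240
257 = 1·240 + 17
240 = 14·17 + 2
17 = 8·2 + 1
2 = 2·1 + 0
Back-substitute:
1 = 17 − 8·2
1 = −8·240 + 113·17
1 = 113·257 − 121·240
1 = −121·9492 + 4469·257
So 257·4469 ≡ 1 (mod 9492), hence d = 4469.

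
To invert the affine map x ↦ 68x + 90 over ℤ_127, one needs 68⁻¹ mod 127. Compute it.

99

Apply the Euclidean algorithm to 127 and 68:
127 = 1·68 + 59
68 = 1·59 + 9
59 = 6·9 + 5
9 = 1·5 + 4
5 = 1·4 + 1
4 = 4·1 + 0
gcd = 1, so the inverse exists. Back-substitute:
1 = 5 − 4
1 = −9 + 2·5
1 = 2·59 − 13·9
1 = −13·68 + 15·59
1 = 15·127 − 28·68
Thus 68·(-28) ≡ 1 (mod 127); reducing, -28 mod 127 = 99.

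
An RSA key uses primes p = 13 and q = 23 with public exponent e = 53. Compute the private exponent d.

φ(n) = (p−1)(q−1) = 12·22 = 264.
Need d with 53·d ≡ 1 (mod 264). Apply the extended Euclidean algorithm:
264 = 4×53 + 52
53 = 1×52 + 1
52 = 52×1 + 0
Back-substitute:
1 = 53 − 52
1 = −264 + 5·53
So 53·5 ≡ 1 (mod 264), hence d = 5.

5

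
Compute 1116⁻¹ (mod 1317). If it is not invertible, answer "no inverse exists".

Compute gcd(1116, 1317):
1317 = 1×1116 + 201
1116 = 5×201 + 111
201 = 1×111 + 90
111 = 1×90 + 21
90 = 4×21 + 6
21 = 3×6 + 3
6 = 2×3 + 0
The gcd is 3, not 1, hence no inverse exists.

no inverse exists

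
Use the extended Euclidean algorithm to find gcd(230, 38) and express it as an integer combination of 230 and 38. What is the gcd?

2

Apply Euclid's algorithm to 230 and 38:
230 = 6*38 + 2
38 = 19*2 + 0
gcd(230, 38) = 2.
Back-substituting:
2 = 230 − 6·38
So 2 = (1)·230 + (-6)·38.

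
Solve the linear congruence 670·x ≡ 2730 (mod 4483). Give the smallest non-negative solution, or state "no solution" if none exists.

First find gcd(670, 4483):
4483 = 6·670 + 463
670 = 1·463 + 207
463 = 2·207 + 49
207 = 4·49 + 11
49 = 4·11 + 5
11 = 2·5 + 1
5 = 5·1 + 0
gcd = 1, so a unique solution mod 4483 exists.
Back-substitute for the Bézout coefficients:
1 = 11 − 2·5
1 = −2·49 + 9·11
1 = 9·207 − 38·49
1 = −38·463 + 85·207
1 = 85·670 − 123·463
1 = −123·4483 + 823·670
So 670·(823) ≡ 1 (mod 4483), giving 670⁻¹ ≡ 823.
x ≡ 670⁻¹·2730 ≡ 823·2730 ≡ 807 (mod 4483).

807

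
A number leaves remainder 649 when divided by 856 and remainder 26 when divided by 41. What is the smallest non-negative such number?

Write x = 649 + 856·k. Then 856·k ≡ 26 − 649 ≡ 33 (mod 41).
Need 856⁻¹ mod 41. Extended Euclid on (41, 36):
41 = 1·36 + 5
36 = 7·5 + 1
5 = 5·1 + 0
Back-substitute:
1 = 36 − 7·5
1 = −7·41 + 8·36
856⁻¹ ≡ 8 (mod 41), so k ≡ 8·33 ≡ 18 (mod 41).
x = 649 + 856·18 = 16057.

16057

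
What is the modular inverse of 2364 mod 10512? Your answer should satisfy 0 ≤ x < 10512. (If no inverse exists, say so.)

Euclidean algorithm on 10512, 2364:
10512 = 4×2364 + 1056
2364 = 2×1056 + 252
1056 = 4×252 + 48
252 = 5×48 + 12
48 = 4×12 + 0
The gcd is 12, not 1, hence no inverse exists.

no inverse exists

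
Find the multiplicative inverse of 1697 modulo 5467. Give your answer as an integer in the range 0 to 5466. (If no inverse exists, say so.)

1643

Extended Euclidean algorithm:
5467 = 3*1697 + 376
1697 = 4*376 + 193
376 = 1*193 + 183
193 = 1*183 + 10
183 = 18*10 + 3
10 = 3*3 + 1
3 = 3*1 + 0
Since gcd(1697, 5467) = 1, back-substitute to write 1 as a combination:
1 = 10 − 3·3
1 = −3·183 + 55·10
1 = 55·193 − 58·183
1 = −58·376 + 113·193
1 = 113·1697 − 510·376
1 = −510·5467 + 1643·1697
So 1697·1643 ≡ 1 (mod 5467).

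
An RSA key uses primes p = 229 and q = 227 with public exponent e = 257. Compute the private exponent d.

401

φ(n) = (p−1)(q−1) = 228·226 = 51528.
Need d with 257·d ≡ 1 (mod 51528). Apply the extended Euclidean algorithm:
51528 = 200×257 + 128
257 = 2×128 + 1
128 = 128×1 + 0
Back-substitute:
1 = 257 − 2·128
1 = −2·51528 + 401·257
So 257·401 ≡ 1 (mod 51528), hence d = 401.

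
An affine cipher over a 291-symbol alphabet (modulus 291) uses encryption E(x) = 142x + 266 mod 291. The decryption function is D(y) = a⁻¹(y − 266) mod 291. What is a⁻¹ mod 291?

166

Run Euclid on (291, 142):
291 = 2*142 + 7
142 = 20*7 + 2
7 = 3*2 + 1
2 = 2*1 + 0
gcd = 1, so the inverse exists. Back-substitute:
1 = 7 − 3·2
1 = −3·142 + 61·7
1 = 61·291 − 125·142
So 142·(-125) ≡ 1 (mod 291), and -125 ≡ 166 (mod 291).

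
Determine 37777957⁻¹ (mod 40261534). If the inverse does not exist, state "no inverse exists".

4833439

Apply the Euclidean algorithm to 40261534 and 37777957:
40261534 = 1*37777957 + 2483577
37777957 = 15*2483577 + 524302
2483577 = 4*524302 + 386369
524302 = 1*386369 + 137933
386369 = 2*137933 + 110503
137933 = 1*110503 + 27430
110503 = 4*27430 + 783
27430 = 35*783 + 25
783 = 31*25 + 8
25 = 3*8 + 1
8 = 8*1 + 0
gcd = 1, so the inverse exists. Back-substitute:
1 = 25 − 3·8
1 = −3·783 + 94·25
1 = 94·27430 − 3293·783
1 = −3293·110503 + 13266·27430
1 = 13266·137933 − 16559·110503
1 = −16559·386369 + 46384·137933
1 = 46384·524302 − 62943·386369
1 = −62943·2483577 + 298156·524302
1 = 298156·37777957 − 4535283·2483577
1 = −4535283·40261534 + 4833439·37777957
So 37777957·4833439 ≡ 1 (mod 40261534).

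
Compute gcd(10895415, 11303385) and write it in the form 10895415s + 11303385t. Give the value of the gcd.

Repeated division:
11303385 = 1×10895415 + 407970
10895415 = 26×407970 + 288195
407970 = 1×288195 + 119775
288195 = 2×119775 + 48645
119775 = 2×48645 + 22485
48645 = 2×22485 + 3675
22485 = 6×3675 + 435
3675 = 8×435 + 195
435 = 2×195 + 45
195 = 4×45 + 15
45 = 3×15 + 0
gcd(10895415, 11303385) = 15.
Working backward:
15 = 195 − 4·45
15 = −4·435 + 9·195
15 = 9·3675 − 76·435
15 = −76·22485 + 465·3675
15 = 465·48645 − 1006·22485
15 = −1006·119775 + 2477·48645
15 = 2477·288195 − 5960·119775
15 = −5960·407970 + 8437·288195
15 = 8437·10895415 − 225322·407970
15 = −225322·11303385 + 233759·10895415
So 15 = (-225322)·11303385 + (233759)·10895415.

15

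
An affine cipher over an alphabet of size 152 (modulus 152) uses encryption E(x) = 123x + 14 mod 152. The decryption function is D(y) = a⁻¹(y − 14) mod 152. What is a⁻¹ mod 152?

Apply the Euclidean algorithm to 152 and 123:
152 = 1×123 + 29
123 = 4×29 + 7
29 = 4×7 + 1
7 = 7×1 + 0
The gcd is 1. Working backward:
1 = 29 − 4·7
1 = −4·123 + 17·29
1 = 17·152 − 21·123
Thus 123·(-21) ≡ 1 (mod 152); reducing, -21 mod 152 = 131.

131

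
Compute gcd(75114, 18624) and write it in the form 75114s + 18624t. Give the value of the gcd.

Apply Euclid's algorithm to 75114 and 18624:
75114 = 4×18624 + 618
18624 = 30×618 + 84
618 = 7×84 + 30
84 = 2×30 + 24
30 = 1×24 + 6
24 = 4×6 + 0
gcd(75114, 18624) = 6.
Express as a combination:
6 = 30 − 24
6 = −84 + 3·30
6 = 3·618 − 22·84
6 = −22·18624 + 663·618
6 = 663·75114 − 2674·18624
So 6 = (663)·75114 + (-2674)·18624.

6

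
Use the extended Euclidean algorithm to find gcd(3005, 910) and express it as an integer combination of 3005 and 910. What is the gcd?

Euclidean algorithm:
3005 = 3*910 + 275
910 = 3*275 + 85
275 = 3*85 + 20
85 = 4*20 + 5
20 = 4*5 + 0
gcd(3005, 910) = 5.
Express as a combination:
5 = 85 − 4·20
5 = −4·275 + 13·85
5 = 13·910 − 43·275
5 = −43·3005 + 142·910
So 5 = (-43)·3005 + (142)·910.

5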